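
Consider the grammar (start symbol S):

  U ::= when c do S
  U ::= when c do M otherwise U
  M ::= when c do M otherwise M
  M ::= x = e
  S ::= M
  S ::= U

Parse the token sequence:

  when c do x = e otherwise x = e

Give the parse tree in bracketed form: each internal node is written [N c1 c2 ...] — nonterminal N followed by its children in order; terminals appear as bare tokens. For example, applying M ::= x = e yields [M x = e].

[S [M when c do [M x = e] otherwise [M x = e]]]

S
M
when c do M otherwise M
when c do x = e otherwise M
when c do x = e otherwise x = e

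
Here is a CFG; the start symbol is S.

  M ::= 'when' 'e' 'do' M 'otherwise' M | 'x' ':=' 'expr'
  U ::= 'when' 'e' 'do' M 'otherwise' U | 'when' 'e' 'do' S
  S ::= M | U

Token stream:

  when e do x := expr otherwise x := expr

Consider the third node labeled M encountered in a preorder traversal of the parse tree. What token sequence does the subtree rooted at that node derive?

[S [M when e do [M x := expr] otherwise [M x := expr]]]

x := expr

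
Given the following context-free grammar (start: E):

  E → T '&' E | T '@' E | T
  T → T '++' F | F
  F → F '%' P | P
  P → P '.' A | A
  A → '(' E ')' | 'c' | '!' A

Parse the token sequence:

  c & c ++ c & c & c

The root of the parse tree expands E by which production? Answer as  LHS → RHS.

[E [T [F [P [A c]]]] & [E [T [T [F [P [A c]]]] ++ [F [P [A c]]]] & [E [T [F [P [A c]]]] & [E [T [F [P [A c]]]]]]]]

E → T '&' E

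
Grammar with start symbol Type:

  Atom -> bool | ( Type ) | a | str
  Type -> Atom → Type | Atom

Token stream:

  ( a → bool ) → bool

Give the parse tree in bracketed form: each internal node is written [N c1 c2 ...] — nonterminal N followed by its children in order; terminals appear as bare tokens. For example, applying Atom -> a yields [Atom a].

[Type [Atom ( [Type [Atom a] → [Type [Atom bool]]] )] → [Type [Atom bool]]]

Type
Atom → Type
( Type ) → Type
( Atom → Type ) → Type
( a → Type ) → Type
( a → Atom ) → Type
( a → bool ) → Type
( a → bool ) → Atom
( a → bool ) → bool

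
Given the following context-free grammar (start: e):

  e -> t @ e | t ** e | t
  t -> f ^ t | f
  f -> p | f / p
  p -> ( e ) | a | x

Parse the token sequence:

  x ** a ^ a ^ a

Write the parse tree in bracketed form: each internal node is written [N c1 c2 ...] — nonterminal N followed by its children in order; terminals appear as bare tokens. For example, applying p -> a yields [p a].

e
t ** e
f ** e
p ** e
x ** e
x ** t
x ** f ^ t
x ** p ^ t
x ** a ^ t
x ** a ^ f ^ t
x ** a ^ p ^ t
x ** a ^ a ^ t
x ** a ^ a ^ f
x ** a ^ a ^ p
x ** a ^ a ^ a

[e [t [f [p x]]] ** [e [t [f [p a]] ^ [t [f [p a]] ^ [t [f [p a]]]]]]]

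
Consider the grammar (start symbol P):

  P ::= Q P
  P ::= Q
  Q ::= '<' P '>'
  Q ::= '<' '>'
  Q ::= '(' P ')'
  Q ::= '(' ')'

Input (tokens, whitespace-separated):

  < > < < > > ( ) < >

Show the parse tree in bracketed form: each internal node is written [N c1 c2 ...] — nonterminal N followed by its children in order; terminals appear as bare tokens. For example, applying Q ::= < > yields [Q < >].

[P [Q < >] [P [Q < [P [Q < >]] >] [P [Q ( )] [P [Q < >]]]]]

P
Q P
< > P
< > Q P
< > < P > P
< > < Q > P
< > < < > > P
< > < < > > Q P
< > < < > > ( ) P
< > < < > > ( ) Q
< > < < > > ( ) < >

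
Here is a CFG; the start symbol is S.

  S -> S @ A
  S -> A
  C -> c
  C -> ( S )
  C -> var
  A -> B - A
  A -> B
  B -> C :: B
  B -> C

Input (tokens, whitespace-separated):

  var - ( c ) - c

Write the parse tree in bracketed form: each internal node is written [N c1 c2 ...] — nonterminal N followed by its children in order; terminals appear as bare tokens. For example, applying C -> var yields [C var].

S
A
B - A
C - A
var - A
var - B - A
var - C - A
var - ( S ) - A
var - ( A ) - A
var - ( B ) - A
var - ( C ) - A
var - ( c ) - A
var - ( c ) - B
var - ( c ) - C
var - ( c ) - c

[S [A [B [C var]] - [A [B [C ( [S [A [B [C c]]]] )]] - [A [B [C c]]]]]]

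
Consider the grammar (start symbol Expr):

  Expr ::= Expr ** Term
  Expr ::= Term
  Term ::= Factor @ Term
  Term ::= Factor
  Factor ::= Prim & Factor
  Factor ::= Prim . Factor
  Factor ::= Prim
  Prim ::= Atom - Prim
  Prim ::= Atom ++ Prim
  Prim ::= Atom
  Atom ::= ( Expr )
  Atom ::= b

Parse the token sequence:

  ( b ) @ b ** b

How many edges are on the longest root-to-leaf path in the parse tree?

11

[Expr [Expr [Term [Factor [Prim [Atom ( [Expr [Term [Factor [Prim [Atom b]]]]] )]]] @ [Term [Factor [Prim [Atom b]]]]]] ** [Term [Factor [Prim [Atom b]]]]]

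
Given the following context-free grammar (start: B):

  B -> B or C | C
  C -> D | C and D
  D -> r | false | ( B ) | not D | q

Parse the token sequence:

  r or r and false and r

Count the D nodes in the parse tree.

4

[B [B [C [D r]]] or [C [C [C [D r]] and [D false]] and [D r]]]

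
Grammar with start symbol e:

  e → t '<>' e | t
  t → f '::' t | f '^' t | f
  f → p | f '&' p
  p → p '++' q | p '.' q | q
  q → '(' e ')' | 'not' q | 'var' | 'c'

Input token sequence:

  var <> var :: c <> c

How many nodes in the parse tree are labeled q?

[e [t [f [p [q var]]]] <> [e [t [f [p [q var]]] :: [t [f [p [q c]]]]] <> [e [t [f [p [q c]]]]]]]

4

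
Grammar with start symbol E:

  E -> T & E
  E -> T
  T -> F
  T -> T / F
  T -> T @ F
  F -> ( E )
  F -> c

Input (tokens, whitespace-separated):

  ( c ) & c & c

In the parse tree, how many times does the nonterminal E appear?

4

[E [T [F ( [E [T [F c]]] )]] & [E [T [F c]] & [E [T [F c]]]]]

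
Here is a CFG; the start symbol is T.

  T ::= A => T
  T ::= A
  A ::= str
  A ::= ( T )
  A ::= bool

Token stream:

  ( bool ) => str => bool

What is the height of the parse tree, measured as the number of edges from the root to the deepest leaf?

4

[T [A ( [T [A bool]] )] => [T [A str] => [T [A bool]]]]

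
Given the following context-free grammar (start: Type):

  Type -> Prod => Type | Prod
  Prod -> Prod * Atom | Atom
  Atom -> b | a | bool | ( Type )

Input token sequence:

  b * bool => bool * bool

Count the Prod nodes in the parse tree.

4

[Type [Prod [Prod [Atom b]] * [Atom bool]] => [Type [Prod [Prod [Atom bool]] * [Atom bool]]]]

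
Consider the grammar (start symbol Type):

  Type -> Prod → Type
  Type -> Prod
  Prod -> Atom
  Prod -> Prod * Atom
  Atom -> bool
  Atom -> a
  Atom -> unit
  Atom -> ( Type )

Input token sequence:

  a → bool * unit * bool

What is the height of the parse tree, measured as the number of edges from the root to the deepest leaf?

6

[Type [Prod [Atom a]] → [Type [Prod [Prod [Prod [Atom bool]] * [Atom unit]] * [Atom bool]]]]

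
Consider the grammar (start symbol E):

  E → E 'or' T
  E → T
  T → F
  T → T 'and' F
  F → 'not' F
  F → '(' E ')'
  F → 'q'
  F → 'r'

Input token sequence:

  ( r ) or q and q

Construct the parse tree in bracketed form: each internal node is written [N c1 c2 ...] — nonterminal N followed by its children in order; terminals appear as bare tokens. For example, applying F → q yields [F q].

[E [E [T [F ( [E [T [F r]]] )]]] or [T [T [F q]] and [F q]]]

E
E or T
T or T
F or T
( E ) or T
( T ) or T
( F ) or T
( r ) or T
( r ) or T and F
( r ) or F and F
( r ) or q and F
( r ) or q and q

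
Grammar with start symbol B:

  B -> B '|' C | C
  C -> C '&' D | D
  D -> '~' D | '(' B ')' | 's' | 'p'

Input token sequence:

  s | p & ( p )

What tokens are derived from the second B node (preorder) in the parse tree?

s

[B [B [C [D s]]] | [C [C [D p]] & [D ( [B [C [D p]]] )]]]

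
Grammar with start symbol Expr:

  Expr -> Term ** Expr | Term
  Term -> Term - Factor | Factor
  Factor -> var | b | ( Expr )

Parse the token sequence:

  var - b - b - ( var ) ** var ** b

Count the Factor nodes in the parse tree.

[Expr [Term [Term [Term [Term [Factor var]] - [Factor b]] - [Factor b]] - [Factor ( [Expr [Term [Factor var]]] )]] ** [Expr [Term [Factor var]] ** [Expr [Term [Factor b]]]]]

7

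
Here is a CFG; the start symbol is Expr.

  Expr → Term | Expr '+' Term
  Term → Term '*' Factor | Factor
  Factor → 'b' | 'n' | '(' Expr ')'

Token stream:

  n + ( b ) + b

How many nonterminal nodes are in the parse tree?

[Expr [Expr [Expr [Term [Factor n]]] + [Term [Factor ( [Expr [Term [Factor b]]] )]]] + [Term [Factor b]]]

12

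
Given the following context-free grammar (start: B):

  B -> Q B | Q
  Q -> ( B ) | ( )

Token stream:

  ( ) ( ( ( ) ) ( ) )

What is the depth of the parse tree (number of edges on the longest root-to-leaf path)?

7

[B [Q ( )] [B [Q ( [B [Q ( [B [Q ( )]] )] [B [Q ( )]]] )]]]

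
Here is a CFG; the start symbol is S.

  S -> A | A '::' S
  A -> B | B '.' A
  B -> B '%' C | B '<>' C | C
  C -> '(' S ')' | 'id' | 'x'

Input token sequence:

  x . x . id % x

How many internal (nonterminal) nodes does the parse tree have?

12

[S [A [B [C x]] . [A [B [C x]] . [A [B [B [C id]] % [C x]]]]]]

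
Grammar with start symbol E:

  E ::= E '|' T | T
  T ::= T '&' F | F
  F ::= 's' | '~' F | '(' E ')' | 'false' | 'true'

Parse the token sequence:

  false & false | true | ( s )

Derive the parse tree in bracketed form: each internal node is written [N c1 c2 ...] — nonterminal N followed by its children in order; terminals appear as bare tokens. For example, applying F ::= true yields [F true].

[E [E [E [T [T [F false]] & [F false]]] | [T [F true]]] | [T [F ( [E [T [F s]]] )]]]

E
E | T
E | T | T
T | T | T
T & F | T | T
F & F | T | T
false & F | T | T
false & false | T | T
false & false | F | T
false & false | true | T
false & false | true | F
false & false | true | ( E )
false & false | true | ( T )
false & false | true | ( F )
false & false | true | ( s )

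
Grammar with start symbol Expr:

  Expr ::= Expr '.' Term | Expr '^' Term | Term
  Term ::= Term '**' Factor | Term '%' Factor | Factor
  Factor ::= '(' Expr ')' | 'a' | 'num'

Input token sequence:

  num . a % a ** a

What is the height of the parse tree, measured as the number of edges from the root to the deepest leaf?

5

[Expr [Expr [Term [Factor num]]] . [Term [Term [Term [Factor a]] % [Factor a]] ** [Factor a]]]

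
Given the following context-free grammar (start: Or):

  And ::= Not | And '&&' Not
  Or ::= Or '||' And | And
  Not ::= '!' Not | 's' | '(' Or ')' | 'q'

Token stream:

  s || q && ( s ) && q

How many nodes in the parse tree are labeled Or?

[Or [Or [And [Not s]]] || [And [And [And [Not q]] && [Not ( [Or [And [Not s]]] )]] && [Not q]]]

3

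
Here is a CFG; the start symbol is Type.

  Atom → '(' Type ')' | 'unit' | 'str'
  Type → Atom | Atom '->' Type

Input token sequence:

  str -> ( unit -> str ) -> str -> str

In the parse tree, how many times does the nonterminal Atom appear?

[Type [Atom str] -> [Type [Atom ( [Type [Atom unit] -> [Type [Atom str]]] )] -> [Type [Atom str] -> [Type [Atom str]]]]]

6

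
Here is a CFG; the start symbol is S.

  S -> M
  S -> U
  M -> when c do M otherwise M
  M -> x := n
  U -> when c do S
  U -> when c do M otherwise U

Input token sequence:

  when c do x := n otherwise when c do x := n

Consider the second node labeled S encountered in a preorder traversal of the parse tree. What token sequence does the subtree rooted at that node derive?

[S [U when c do [M x := n] otherwise [U when c do [S [M x := n]]]]]

x := n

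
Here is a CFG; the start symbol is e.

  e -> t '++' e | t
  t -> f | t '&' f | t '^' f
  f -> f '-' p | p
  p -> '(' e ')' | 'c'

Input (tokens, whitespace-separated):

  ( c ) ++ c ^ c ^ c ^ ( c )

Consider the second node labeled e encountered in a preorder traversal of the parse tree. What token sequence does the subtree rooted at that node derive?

c

[e [t [f [p ( [e [t [f [p c]]]] )]]] ++ [e [t [t [t [t [f [p c]]] ^ [f [p c]]] ^ [f [p c]]] ^ [f [p ( [e [t [f [p c]]]] )]]]]]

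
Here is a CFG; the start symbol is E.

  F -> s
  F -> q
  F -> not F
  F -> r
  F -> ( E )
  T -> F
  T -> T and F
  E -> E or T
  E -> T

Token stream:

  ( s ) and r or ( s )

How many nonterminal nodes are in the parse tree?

[E [E [T [T [F ( [E [T [F s]]] )]] and [F r]]] or [T [F ( [E [T [F s]]] )]]]

14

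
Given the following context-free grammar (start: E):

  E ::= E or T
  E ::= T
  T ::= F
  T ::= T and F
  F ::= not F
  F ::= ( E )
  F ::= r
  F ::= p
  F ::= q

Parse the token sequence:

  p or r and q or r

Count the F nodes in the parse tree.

[E [E [E [T [F p]]] or [T [T [F r]] and [F q]]] or [T [F r]]]

4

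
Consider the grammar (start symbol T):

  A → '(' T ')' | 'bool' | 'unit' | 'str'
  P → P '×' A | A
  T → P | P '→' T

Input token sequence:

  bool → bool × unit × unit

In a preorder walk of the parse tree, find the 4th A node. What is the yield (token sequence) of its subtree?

unit

[T [P [A bool]] → [T [P [P [P [A bool]] × [A unit]] × [A unit]]]]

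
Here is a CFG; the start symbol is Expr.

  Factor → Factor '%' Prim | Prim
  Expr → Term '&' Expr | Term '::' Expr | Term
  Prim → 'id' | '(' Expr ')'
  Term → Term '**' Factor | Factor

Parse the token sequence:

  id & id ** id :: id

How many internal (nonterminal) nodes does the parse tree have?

[Expr [Term [Factor [Prim id]]] & [Expr [Term [Term [Factor [Prim id]]] ** [Factor [Prim id]]] :: [Expr [Term [Factor [Prim id]]]]]]

15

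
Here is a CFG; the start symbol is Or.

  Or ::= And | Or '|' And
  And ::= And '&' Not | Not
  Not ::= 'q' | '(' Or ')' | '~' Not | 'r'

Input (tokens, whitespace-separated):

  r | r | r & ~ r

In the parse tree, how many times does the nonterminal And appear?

[Or [Or [Or [And [Not r]]] | [And [Not r]]] | [And [And [Not r]] & [Not ~ [Not r]]]]

4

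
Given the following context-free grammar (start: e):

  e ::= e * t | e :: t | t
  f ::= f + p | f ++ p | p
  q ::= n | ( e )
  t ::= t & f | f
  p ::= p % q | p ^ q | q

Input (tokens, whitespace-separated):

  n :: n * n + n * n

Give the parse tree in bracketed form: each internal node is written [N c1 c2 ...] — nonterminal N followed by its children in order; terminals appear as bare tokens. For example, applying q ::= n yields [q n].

[e [e [e [e [t [f [p [q n]]]]] :: [t [f [p [q n]]]]] * [t [f [f [p [q n]]] + [p [q n]]]]] * [t [f [p [q n]]]]]

e
e * t
e * t * t
e :: t * t * t
t :: t * t * t
f :: t * t * t
p :: t * t * t
q :: t * t * t
n :: t * t * t
n :: f * t * t
n :: p * t * t
n :: q * t * t
n :: n * t * t
n :: n * f * t
n :: n * f + p * t
n :: n * p + p * t
n :: n * q + p * t
n :: n * n + p * t
n :: n * n + q * t
n :: n * n + n * t
n :: n * n + n * f
n :: n * n + n * p
n :: n * n + n * q
n :: n * n + n * n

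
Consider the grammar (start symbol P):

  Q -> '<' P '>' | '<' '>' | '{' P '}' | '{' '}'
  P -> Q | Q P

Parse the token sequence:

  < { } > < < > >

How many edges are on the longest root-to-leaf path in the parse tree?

[P [Q < [P [Q { }]] >] [P [Q < [P [Q < >]] >]]]

5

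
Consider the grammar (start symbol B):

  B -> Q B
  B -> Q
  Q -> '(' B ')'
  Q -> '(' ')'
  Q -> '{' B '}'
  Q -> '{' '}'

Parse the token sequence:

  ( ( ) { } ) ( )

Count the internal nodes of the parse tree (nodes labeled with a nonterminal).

[B [Q ( [B [Q ( )] [B [Q { }]]] )] [B [Q ( )]]]

8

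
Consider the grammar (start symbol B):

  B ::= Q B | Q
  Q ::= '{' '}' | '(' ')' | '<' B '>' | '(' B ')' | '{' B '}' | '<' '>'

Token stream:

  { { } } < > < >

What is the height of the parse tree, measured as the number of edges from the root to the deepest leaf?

4

[B [Q { [B [Q { }]] }] [B [Q < >] [B [Q < >]]]]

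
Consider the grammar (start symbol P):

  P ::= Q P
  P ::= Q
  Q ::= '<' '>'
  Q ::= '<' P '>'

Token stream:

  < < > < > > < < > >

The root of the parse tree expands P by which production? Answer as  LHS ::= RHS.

[P [Q < [P [Q < >] [P [Q < >]]] >] [P [Q < [P [Q < >]] >]]]

P ::= Q P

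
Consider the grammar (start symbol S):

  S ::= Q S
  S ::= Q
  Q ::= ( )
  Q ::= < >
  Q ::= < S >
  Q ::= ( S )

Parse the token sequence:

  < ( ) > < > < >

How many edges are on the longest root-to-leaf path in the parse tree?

[S [Q < [S [Q ( )]] >] [S [Q < >] [S [Q < >]]]]

4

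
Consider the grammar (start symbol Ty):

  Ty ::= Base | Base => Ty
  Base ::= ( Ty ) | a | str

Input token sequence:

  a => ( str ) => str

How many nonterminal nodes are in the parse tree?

[Ty [Base a] => [Ty [Base ( [Ty [Base str]] )] => [Ty [Base str]]]]

8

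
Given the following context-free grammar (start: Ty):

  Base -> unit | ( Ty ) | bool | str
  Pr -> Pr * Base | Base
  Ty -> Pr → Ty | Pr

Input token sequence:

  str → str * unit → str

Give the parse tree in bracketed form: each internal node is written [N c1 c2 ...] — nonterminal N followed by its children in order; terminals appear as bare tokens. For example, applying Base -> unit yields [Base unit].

[Ty [Pr [Base str]] → [Ty [Pr [Pr [Base str]] * [Base unit]] → [Ty [Pr [Base str]]]]]

Ty
Pr → Ty
Base → Ty
str → Ty
str → Pr → Ty
str → Pr * Base → Ty
str → Base * Base → Ty
str → str * Base → Ty
str → str * unit → Ty
str → str * unit → Pr
str → str * unit → Base
str → str * unit → str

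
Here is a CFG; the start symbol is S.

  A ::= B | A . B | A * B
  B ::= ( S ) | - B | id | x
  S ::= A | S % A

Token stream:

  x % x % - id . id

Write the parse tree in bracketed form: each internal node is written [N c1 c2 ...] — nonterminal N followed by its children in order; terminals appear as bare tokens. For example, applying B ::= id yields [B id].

[S [S [S [A [B x]]] % [A [B x]]] % [A [A [B - [B id]]] . [B id]]]

S
S % A
S % A % A
A % A % A
B % A % A
x % A % A
x % B % A
x % x % A
x % x % A . B
x % x % B . B
x % x % - B . B
x % x % - id . B
x % x % - id . id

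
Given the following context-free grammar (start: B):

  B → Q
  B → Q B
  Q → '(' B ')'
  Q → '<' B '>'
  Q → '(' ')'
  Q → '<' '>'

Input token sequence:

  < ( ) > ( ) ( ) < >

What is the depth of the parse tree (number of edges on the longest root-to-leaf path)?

5

[B [Q < [B [Q ( )]] >] [B [Q ( )] [B [Q ( )] [B [Q < >]]]]]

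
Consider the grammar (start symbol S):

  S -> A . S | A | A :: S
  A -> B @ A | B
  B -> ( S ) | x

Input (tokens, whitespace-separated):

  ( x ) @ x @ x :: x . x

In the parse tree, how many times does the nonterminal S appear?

[S [A [B ( [S [A [B x]]] )] @ [A [B x] @ [A [B x]]]] :: [S [A [B x]] . [S [A [B x]]]]]

4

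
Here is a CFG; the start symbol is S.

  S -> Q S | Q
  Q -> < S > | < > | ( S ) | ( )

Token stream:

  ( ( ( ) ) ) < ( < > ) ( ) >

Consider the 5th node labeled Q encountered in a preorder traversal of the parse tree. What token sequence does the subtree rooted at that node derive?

[S [Q ( [S [Q ( [S [Q ( )]] )]] )] [S [Q < [S [Q ( [S [Q < >]] )] [S [Q ( )]]] >]]]

( < > )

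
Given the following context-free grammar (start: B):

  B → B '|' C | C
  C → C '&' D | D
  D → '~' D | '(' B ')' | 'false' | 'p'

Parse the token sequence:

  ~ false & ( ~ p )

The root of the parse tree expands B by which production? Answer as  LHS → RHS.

B → C

[B [C [C [D ~ [D false]]] & [D ( [B [C [D ~ [D p]]]] )]]]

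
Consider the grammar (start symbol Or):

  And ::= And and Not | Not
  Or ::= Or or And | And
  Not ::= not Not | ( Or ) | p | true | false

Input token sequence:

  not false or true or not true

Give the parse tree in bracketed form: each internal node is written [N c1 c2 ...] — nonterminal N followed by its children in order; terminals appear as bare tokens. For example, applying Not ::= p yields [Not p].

[Or [Or [Or [And [Not not [Not false]]]] or [And [Not true]]] or [And [Not not [Not true]]]]

Or
Or or And
Or or And or And
And or And or And
Not or And or And
not Not or And or And
not false or And or And
not false or Not or And
not false or true or And
not false or true or Not
not false or true or not Not
not false or true or not true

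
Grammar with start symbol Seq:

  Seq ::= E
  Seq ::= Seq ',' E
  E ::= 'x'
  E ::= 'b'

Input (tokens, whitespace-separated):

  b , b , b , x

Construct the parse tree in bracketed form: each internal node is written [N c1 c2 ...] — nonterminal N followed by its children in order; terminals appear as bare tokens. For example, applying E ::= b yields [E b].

[Seq [Seq [Seq [Seq [E b]] , [E b]] , [E b]] , [E x]]

Seq
Seq , E
Seq , E , E
Seq , E , E , E
E , E , E , E
b , E , E , E
b , b , E , E
b , b , b , E
b , b , b , x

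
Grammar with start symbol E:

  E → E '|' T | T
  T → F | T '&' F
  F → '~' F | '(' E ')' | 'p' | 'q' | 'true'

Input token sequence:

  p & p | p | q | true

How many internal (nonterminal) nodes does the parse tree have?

[E [E [E [E [T [T [F p]] & [F p]]] | [T [F p]]] | [T [F q]]] | [T [F true]]]

14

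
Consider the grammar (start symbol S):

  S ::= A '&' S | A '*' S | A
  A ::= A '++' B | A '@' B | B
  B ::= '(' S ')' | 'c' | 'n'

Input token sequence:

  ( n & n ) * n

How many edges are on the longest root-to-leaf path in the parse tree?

[S [A [B ( [S [A [B n]] & [S [A [B n]]]] )]] * [S [A [B n]]]]

7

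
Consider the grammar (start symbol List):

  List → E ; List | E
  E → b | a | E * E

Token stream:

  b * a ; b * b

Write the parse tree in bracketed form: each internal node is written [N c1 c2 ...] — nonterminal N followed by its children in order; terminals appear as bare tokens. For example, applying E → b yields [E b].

[List [E [E b] * [E a]] ; [List [E [E b] * [E b]]]]

List
E ; List
E * E ; List
b * E ; List
b * a ; List
b * a ; E
b * a ; E * E
b * a ; b * E
b * a ; b * b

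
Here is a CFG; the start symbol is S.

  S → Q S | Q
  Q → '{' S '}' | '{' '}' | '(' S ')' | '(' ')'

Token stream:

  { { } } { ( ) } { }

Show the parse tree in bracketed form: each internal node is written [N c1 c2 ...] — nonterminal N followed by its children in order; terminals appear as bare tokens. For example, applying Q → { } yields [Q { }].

S
Q S
{ S } S
{ Q } S
{ { } } S
{ { } } Q S
{ { } } { S } S
{ { } } { Q } S
{ { } } { ( ) } S
{ { } } { ( ) } Q
{ { } } { ( ) } { }

[S [Q { [S [Q { }]] }] [S [Q { [S [Q ( )]] }] [S [Q { }]]]]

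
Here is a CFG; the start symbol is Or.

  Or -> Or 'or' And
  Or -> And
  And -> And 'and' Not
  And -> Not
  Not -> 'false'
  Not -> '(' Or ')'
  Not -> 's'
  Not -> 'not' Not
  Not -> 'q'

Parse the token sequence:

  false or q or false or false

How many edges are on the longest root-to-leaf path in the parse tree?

6

[Or [Or [Or [Or [And [Not false]]] or [And [Not q]]] or [And [Not false]]] or [And [Not false]]]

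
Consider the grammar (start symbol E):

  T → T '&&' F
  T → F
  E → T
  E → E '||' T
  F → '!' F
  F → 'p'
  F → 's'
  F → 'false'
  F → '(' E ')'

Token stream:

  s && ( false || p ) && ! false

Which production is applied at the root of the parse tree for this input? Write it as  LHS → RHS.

[E [T [T [T [F s]] && [F ( [E [E [T [F false]]] || [T [F p]]] )]] && [F ! [F false]]]]

E → T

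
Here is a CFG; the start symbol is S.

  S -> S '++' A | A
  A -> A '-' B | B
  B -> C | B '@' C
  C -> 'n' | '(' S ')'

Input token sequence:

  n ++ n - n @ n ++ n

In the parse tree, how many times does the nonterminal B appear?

[S [S [S [A [B [C n]]]] ++ [A [A [B [C n]]] - [B [B [C n]] @ [C n]]]] ++ [A [B [C n]]]]

5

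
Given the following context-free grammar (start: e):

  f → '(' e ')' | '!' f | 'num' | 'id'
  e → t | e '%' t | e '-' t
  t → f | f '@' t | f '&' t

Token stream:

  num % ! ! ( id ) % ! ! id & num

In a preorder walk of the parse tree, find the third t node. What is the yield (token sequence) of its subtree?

[e [e [e [t [f num]]] % [t [f ! [f ! [f ( [e [t [f id]]] )]]]]] % [t [f ! [f ! [f id]]] & [t [f num]]]]

id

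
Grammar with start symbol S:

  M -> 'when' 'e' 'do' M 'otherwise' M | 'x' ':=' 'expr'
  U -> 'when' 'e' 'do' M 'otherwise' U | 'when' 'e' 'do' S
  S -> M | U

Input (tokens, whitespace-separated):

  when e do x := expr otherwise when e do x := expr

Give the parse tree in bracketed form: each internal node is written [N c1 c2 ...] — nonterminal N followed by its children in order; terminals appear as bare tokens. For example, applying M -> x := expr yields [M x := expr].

S
U
when e do M otherwise U
when e do x := expr otherwise U
when e do x := expr otherwise when e do S
when e do x := expr otherwise when e do M
when e do x := expr otherwise when e do x := expr

[S [U when e do [M x := expr] otherwise [U when e do [S [M x := expr]]]]]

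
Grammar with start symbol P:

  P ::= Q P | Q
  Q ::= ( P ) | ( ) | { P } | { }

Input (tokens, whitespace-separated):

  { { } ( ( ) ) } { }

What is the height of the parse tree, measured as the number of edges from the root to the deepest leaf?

[P [Q { [P [Q { }] [P [Q ( [P [Q ( )]] )]]] }] [P [Q { }]]]

7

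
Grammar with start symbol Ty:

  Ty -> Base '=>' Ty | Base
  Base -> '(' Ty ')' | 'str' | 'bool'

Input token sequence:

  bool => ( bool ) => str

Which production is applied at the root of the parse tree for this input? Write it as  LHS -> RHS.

Ty -> Base '=>' Ty

[Ty [Base bool] => [Ty [Base ( [Ty [Base bool]] )] => [Ty [Base str]]]]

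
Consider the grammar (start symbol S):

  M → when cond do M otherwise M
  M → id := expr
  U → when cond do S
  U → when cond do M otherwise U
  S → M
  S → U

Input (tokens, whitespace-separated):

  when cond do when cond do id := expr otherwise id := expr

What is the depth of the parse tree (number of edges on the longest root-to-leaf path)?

5

[S [U when cond do [S [M when cond do [M id := expr] otherwise [M id := expr]]]]]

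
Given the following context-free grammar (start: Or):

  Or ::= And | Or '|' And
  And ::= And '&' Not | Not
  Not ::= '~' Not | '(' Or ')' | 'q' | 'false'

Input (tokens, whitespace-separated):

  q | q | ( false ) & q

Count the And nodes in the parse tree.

[Or [Or [Or [And [Not q]]] | [And [Not q]]] | [And [And [Not ( [Or [And [Not false]]] )]] & [Not q]]]

5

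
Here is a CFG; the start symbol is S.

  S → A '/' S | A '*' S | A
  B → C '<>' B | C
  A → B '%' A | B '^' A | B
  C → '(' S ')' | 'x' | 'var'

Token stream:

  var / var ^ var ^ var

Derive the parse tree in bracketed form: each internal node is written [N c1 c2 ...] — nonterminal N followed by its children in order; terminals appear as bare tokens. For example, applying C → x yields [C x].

S
A / S
B / S
C / S
var / S
var / A
var / B ^ A
var / C ^ A
var / var ^ A
var / var ^ B ^ A
var / var ^ C ^ A
var / var ^ var ^ A
var / var ^ var ^ B
var / var ^ var ^ C
var / var ^ var ^ var

[S [A [B [C var]]] / [S [A [B [C var]] ^ [A [B [C var]] ^ [A [B [C var]]]]]]]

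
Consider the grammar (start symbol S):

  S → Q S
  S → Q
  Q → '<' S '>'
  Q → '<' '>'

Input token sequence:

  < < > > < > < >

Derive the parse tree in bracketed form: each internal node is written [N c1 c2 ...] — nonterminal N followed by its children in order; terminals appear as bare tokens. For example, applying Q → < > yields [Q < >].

[S [Q < [S [Q < >]] >] [S [Q < >] [S [Q < >]]]]

S
Q S
< S > S
< Q > S
< < > > S
< < > > Q S
< < > > < > S
< < > > < > Q
< < > > < > < >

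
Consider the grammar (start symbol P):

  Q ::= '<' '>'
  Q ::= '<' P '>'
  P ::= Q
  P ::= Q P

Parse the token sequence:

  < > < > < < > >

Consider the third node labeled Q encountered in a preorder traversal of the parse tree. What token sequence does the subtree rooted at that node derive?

[P [Q < >] [P [Q < >] [P [Q < [P [Q < >]] >]]]]

< < > >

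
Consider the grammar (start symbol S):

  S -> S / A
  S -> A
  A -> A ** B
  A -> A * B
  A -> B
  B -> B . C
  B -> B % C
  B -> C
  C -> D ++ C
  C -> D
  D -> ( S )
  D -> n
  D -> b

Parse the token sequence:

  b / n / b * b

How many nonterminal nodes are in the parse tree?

[S [S [S [A [B [C [D b]]]]] / [A [B [C [D n]]]]] / [A [A [B [C [D b]]]] * [B [C [D b]]]]]

19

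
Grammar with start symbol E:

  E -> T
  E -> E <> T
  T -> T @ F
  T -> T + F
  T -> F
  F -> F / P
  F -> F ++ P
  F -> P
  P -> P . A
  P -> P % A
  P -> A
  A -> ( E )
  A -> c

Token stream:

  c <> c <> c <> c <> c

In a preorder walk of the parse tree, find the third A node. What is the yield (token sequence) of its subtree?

c

[E [E [E [E [E [T [F [P [A c]]]]] <> [T [F [P [A c]]]]] <> [T [F [P [A c]]]]] <> [T [F [P [A c]]]]] <> [T [F [P [A c]]]]]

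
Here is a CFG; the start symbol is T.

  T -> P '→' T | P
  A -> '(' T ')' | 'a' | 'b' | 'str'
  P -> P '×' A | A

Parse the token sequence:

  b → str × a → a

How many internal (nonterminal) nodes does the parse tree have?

11

[T [P [A b]] → [T [P [P [A str]] × [A a]] → [T [P [A a]]]]]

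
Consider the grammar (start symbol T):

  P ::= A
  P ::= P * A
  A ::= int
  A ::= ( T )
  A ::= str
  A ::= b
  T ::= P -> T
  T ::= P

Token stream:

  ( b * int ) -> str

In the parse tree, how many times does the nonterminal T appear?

[T [P [A ( [T [P [P [A b]] * [A int]]] )]] -> [T [P [A str]]]]

3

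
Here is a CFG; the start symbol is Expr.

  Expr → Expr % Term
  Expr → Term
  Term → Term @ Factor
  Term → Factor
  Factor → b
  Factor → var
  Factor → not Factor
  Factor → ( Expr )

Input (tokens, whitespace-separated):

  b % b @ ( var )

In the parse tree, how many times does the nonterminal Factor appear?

[Expr [Expr [Term [Factor b]]] % [Term [Term [Factor b]] @ [Factor ( [Expr [Term [Factor var]]] )]]]

4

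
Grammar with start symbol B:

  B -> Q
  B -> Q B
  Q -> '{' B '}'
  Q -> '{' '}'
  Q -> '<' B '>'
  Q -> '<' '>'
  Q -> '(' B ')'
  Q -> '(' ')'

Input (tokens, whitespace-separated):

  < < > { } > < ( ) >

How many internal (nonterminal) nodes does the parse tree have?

[B [Q < [B [Q < >] [B [Q { }]]] >] [B [Q < [B [Q ( )]] >]]]

10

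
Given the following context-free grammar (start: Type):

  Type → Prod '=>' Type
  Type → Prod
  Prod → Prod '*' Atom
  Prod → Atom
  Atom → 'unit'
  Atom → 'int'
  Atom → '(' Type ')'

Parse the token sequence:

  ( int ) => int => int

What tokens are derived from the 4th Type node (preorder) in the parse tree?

[Type [Prod [Atom ( [Type [Prod [Atom int]]] )]] => [Type [Prod [Atom int]] => [Type [Prod [Atom int]]]]]

int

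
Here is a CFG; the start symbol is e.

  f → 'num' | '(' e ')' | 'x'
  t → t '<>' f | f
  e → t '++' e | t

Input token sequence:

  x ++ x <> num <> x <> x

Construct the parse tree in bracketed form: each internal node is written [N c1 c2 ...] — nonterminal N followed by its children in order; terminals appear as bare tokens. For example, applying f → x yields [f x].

[e [t [f x]] ++ [e [t [t [t [t [f x]] <> [f num]] <> [f x]] <> [f x]]]]

e
t ++ e
f ++ e
x ++ e
x ++ t
x ++ t <> f
x ++ t <> f <> f
x ++ t <> f <> f <> f
x ++ f <> f <> f <> f
x ++ x <> f <> f <> f
x ++ x <> num <> f <> f
x ++ x <> num <> x <> f
x ++ x <> num <> x <> x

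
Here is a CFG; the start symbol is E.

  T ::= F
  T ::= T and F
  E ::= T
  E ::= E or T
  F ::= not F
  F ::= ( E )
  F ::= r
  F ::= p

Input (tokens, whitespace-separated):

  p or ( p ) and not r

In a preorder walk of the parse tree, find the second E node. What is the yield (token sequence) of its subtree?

p

[E [E [T [F p]]] or [T [T [F ( [E [T [F p]]] )]] and [F not [F r]]]]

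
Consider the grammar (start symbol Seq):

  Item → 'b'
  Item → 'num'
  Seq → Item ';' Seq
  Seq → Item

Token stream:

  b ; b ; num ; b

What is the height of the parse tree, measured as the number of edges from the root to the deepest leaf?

[Seq [Item b] ; [Seq [Item b] ; [Seq [Item num] ; [Seq [Item b]]]]]

5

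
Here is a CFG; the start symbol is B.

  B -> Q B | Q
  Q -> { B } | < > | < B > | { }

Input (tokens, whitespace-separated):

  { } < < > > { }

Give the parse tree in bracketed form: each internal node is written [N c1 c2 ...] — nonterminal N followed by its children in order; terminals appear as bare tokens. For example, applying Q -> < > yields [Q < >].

[B [Q { }] [B [Q < [B [Q < >]] >] [B [Q { }]]]]

B
Q B
{ } B
{ } Q B
{ } < B > B
{ } < Q > B
{ } < < > > B
{ } < < > > Q
{ } < < > > { }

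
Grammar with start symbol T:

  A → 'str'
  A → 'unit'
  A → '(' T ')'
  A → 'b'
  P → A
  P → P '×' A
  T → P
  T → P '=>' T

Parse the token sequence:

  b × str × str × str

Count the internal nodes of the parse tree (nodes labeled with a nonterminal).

[T [P [P [P [P [A b]] × [A str]] × [A str]] × [A str]]]

9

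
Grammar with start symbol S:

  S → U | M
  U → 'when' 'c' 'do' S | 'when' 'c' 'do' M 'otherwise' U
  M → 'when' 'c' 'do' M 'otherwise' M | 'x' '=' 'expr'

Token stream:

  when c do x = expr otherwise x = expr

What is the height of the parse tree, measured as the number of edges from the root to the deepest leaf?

3

[S [M when c do [M x = expr] otherwise [M x = expr]]]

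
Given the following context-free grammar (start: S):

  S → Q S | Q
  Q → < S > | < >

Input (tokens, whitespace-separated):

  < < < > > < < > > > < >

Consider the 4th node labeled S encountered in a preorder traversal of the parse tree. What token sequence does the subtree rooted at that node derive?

[S [Q < [S [Q < [S [Q < >]] >] [S [Q < [S [Q < >]] >]]] >] [S [Q < >]]]

< < > >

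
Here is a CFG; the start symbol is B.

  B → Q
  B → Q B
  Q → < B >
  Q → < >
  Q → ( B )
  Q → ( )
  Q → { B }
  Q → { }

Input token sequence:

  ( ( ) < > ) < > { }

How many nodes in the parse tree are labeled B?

5

[B [Q ( [B [Q ( )] [B [Q < >]]] )] [B [Q < >] [B [Q { }]]]]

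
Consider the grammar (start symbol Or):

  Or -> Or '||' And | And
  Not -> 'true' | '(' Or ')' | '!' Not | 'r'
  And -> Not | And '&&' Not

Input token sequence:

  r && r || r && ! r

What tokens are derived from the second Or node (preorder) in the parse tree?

r && r

[Or [Or [And [And [Not r]] && [Not r]]] || [And [And [Not r]] && [Not ! [Not r]]]]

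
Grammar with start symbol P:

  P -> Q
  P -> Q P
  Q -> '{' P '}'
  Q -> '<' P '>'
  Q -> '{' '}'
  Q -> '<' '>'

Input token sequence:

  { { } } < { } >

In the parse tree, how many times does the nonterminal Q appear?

[P [Q { [P [Q { }]] }] [P [Q < [P [Q { }]] >]]]

4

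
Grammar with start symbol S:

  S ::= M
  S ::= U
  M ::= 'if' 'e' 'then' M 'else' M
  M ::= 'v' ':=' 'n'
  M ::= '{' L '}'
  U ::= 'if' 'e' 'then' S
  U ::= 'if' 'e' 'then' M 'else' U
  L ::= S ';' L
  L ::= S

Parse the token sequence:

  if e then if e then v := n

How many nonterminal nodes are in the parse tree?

6

[S [U if e then [S [U if e then [S [M v := n]]]]]]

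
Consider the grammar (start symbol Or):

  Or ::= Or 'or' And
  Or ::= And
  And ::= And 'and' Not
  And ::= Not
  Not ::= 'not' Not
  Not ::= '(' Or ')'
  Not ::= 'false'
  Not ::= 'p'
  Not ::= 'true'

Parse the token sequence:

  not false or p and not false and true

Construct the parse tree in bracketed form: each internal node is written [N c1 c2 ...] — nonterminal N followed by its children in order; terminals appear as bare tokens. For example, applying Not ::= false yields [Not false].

Or
Or or And
And or And
Not or And
not Not or And
not false or And
not false or And and Not
not false or And and Not and Not
not false or Not and Not and Not
not false or p and Not and Not
not false or p and not Not and Not
not false or p and not false and Not
not false or p and not false and true

[Or [Or [And [Not not [Not false]]]] or [And [And [And [Not p]] and [Not not [Not false]]] and [Not true]]]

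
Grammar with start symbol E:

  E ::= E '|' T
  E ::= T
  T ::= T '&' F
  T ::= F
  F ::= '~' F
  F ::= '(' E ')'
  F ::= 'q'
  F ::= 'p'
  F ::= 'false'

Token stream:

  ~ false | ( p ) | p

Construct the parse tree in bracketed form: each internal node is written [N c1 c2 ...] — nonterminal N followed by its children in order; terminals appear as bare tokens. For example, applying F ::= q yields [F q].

E
E | T
E | T | T
T | T | T
F | T | T
~ F | T | T
~ false | T | T
~ false | F | T
~ false | ( E ) | T
~ false | ( T ) | T
~ false | ( F ) | T
~ false | ( p ) | T
~ false | ( p ) | F
~ false | ( p ) | p

[E [E [E [T [F ~ [F false]]]] | [T [F ( [E [T [F p]]] )]]] | [T [F p]]]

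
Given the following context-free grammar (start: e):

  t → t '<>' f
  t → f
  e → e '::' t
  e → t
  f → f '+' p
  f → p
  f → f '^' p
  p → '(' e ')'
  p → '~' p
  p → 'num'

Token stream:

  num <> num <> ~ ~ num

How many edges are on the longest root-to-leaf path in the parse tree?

[e [t [t [t [f [p num]]] <> [f [p num]]] <> [f [p ~ [p ~ [p num]]]]]]

6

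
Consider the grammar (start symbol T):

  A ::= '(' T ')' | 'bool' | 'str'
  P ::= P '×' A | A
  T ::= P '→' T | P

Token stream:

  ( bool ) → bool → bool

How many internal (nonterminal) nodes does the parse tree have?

12

[T [P [A ( [T [P [A bool]]] )]] → [T [P [A bool]] → [T [P [A bool]]]]]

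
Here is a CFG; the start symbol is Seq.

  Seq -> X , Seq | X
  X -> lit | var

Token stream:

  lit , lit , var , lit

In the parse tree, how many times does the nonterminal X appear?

[Seq [X lit] , [Seq [X lit] , [Seq [X var] , [Seq [X lit]]]]]

4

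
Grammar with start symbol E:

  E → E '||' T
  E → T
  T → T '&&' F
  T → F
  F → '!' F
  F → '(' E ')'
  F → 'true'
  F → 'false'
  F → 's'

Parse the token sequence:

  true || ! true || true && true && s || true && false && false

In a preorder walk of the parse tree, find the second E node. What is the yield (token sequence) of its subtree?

true || ! true || true && true && s

[E [E [E [E [T [F true]]] || [T [F ! [F true]]]] || [T [T [T [F true]] && [F true]] && [F s]]] || [T [T [T [F true]] && [F false]] && [F false]]]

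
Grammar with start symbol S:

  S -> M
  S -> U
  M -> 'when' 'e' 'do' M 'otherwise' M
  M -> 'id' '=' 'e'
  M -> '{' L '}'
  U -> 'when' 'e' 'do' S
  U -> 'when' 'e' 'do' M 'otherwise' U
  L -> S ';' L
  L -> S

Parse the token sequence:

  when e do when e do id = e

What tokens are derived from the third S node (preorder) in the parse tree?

[S [U when e do [S [U when e do [S [M id = e]]]]]]

id = e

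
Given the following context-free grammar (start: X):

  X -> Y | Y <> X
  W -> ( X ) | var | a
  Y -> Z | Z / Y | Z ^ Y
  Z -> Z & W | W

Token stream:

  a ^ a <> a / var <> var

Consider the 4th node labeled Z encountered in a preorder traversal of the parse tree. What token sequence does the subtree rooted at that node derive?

var

[X [Y [Z [W a]] ^ [Y [Z [W a]]]] <> [X [Y [Z [W a]] / [Y [Z [W var]]]] <> [X [Y [Z [W var]]]]]]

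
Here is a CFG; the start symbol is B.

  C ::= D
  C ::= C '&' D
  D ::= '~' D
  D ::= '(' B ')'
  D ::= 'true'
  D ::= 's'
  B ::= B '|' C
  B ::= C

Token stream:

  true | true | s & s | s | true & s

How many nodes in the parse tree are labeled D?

[B [B [B [B [B [C [D true]]] | [C [D true]]] | [C [C [D s]] & [D s]]] | [C [D s]]] | [C [C [D true]] & [D s]]]

7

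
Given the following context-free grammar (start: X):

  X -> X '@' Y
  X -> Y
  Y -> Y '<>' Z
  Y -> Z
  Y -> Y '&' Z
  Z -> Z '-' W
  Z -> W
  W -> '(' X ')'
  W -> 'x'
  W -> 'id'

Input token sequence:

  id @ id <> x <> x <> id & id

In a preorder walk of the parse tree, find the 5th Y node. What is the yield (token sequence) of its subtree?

[X [X [Y [Z [W id]]]] @ [Y [Y [Y [Y [Y [Z [W id]]] <> [Z [W x]]] <> [Z [W x]]] <> [Z [W id]]] & [Z [W id]]]]

id <> x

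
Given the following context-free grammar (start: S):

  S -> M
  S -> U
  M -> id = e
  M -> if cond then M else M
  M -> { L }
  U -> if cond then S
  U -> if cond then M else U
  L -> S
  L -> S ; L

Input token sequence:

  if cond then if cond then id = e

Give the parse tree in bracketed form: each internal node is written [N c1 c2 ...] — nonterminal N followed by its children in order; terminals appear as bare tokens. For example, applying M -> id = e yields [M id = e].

S
U
if cond then S
if cond then U
if cond then if cond then S
if cond then if cond then M
if cond then if cond then id = e

[S [U if cond then [S [U if cond then [S [M id = e]]]]]]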